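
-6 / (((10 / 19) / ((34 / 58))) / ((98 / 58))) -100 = -467981 / 4205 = -111.29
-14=-14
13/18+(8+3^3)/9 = 83/18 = 4.61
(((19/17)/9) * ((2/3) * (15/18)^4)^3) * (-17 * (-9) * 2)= 4638671875/3673320192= 1.26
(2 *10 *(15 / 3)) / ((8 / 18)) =225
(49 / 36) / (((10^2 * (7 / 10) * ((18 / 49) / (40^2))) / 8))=677.53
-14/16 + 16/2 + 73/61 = 4061/488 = 8.32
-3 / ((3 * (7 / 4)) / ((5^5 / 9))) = -12500 / 63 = -198.41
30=30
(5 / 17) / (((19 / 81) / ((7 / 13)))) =2835 / 4199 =0.68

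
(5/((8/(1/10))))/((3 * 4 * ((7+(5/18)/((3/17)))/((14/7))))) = 9/7408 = 0.00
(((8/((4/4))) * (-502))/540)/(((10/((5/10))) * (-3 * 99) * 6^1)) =0.00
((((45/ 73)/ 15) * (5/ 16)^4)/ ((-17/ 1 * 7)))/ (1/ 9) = -16875/ 569311232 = -0.00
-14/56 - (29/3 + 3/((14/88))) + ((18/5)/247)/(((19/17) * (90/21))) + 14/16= -549842299/19710600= -27.90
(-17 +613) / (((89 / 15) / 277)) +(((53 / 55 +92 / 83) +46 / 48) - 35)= 271000462379 / 9750840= 27792.52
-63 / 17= -3.71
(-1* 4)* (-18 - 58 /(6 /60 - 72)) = 49448 /719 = 68.77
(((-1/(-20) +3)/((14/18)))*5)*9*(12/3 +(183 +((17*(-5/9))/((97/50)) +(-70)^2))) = 896814.75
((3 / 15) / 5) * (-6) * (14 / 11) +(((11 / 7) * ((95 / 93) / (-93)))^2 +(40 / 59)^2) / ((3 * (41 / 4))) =-0.29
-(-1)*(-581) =-581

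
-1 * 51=-51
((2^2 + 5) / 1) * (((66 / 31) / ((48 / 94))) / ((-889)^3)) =-0.00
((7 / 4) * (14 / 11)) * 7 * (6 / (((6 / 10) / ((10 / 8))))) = 8575 / 44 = 194.89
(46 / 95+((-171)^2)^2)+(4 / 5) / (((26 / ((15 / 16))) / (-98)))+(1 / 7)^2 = 206970033204723 / 242060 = 855036078.68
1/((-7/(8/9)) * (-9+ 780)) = -8/48573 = -0.00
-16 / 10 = -8 / 5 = -1.60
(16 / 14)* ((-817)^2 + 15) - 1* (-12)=762873.71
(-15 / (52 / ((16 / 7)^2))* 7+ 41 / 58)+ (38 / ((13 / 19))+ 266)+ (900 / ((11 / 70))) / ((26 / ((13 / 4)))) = 59660691 / 58058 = 1027.60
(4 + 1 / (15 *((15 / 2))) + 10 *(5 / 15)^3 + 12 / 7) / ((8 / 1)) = 0.76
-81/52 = -1.56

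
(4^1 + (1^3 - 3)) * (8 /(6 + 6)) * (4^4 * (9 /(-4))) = -768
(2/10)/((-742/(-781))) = 781/3710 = 0.21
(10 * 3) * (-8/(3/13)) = -1040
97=97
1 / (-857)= -1 / 857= -0.00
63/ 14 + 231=471/ 2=235.50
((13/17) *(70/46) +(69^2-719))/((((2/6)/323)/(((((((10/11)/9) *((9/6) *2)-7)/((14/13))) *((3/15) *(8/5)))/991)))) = -345181331196/43876525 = -7867.11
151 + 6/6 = 152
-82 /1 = -82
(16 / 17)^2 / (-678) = -0.00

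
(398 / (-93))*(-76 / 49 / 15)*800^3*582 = 600894668800000 / 4557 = 131861897915.30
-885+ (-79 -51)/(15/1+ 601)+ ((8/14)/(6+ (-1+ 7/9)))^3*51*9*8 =-29233269113/33157124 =-881.66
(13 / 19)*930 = 12090 / 19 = 636.32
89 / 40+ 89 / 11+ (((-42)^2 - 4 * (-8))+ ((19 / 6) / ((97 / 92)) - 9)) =230512889 / 128040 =1800.32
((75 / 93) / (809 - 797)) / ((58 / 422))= 5275 / 10788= 0.49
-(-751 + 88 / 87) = 65249 / 87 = 749.99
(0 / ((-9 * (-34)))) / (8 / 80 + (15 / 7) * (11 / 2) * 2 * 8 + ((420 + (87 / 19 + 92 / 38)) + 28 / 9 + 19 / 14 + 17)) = 0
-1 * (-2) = 2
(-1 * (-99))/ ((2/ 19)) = 1881/ 2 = 940.50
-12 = -12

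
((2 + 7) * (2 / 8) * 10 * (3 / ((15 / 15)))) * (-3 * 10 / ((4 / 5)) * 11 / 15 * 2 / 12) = -309.38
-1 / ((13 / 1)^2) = -1 / 169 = -0.01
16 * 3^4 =1296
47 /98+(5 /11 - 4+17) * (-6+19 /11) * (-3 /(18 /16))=5470565 /35574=153.78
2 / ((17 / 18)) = 36 / 17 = 2.12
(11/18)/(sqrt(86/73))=11 * sqrt(6278)/1548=0.56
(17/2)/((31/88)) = 748/31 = 24.13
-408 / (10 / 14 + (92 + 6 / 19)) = -54264 / 12373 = -4.39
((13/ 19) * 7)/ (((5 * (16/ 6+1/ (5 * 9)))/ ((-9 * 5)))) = -36855/ 2299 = -16.03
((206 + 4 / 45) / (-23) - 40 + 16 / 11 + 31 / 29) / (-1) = 15331831 / 330165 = 46.44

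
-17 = -17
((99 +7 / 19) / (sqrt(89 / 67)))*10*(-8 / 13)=-151040*sqrt(5963) / 21983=-530.56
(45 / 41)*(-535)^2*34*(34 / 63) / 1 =1654380500 / 287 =5764391.99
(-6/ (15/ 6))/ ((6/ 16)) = -32/ 5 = -6.40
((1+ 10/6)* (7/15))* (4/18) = 112/405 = 0.28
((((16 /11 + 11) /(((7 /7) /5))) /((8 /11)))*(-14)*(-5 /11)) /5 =4795 /44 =108.98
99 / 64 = 1.55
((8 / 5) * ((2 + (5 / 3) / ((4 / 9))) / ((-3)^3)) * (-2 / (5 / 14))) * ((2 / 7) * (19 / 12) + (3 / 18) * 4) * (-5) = -4324 / 405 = -10.68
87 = 87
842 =842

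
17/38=0.45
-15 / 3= -5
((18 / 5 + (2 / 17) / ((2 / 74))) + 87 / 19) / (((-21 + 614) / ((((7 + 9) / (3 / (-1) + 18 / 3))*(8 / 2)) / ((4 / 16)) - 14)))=4331146 / 2873085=1.51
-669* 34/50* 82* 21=-19584306/25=-783372.24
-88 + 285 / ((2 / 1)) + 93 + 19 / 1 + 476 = 1285 / 2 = 642.50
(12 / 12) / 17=1 / 17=0.06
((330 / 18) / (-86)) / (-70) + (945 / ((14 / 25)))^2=5142867193 / 1806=2847656.25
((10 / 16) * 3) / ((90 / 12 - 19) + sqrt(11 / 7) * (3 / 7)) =-118335 / 724204 - 315 * sqrt(77) / 362102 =-0.17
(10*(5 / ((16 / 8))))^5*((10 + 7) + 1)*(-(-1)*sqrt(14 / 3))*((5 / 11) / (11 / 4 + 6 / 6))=78125000*sqrt(42) / 11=46027987.91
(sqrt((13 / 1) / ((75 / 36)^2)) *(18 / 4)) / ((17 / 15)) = 162 *sqrt(13) / 85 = 6.87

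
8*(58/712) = 58/89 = 0.65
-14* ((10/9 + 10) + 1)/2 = -763/9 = -84.78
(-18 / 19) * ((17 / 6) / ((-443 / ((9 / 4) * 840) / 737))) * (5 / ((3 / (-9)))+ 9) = -426236580 / 8417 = -50639.96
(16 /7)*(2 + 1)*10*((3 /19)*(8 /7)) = 11520 /931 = 12.37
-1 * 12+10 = -2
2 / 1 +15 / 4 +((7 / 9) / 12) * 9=6.33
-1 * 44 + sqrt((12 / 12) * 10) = -44 + sqrt(10) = -40.84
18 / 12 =3 / 2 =1.50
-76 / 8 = -19 / 2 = -9.50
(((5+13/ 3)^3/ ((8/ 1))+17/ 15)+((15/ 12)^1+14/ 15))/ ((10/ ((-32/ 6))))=-113342/ 2025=-55.97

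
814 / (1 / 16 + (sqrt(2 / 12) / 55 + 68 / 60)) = 1356853344 / 1993253 - 3438336 * sqrt(6) / 1993253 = 676.50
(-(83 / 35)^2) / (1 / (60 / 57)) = -27556 / 4655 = -5.92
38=38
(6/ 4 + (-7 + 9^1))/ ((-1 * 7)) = -1/ 2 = -0.50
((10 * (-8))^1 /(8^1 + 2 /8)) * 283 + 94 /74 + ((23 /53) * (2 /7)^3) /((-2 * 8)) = -121769114585 /44393118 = -2742.97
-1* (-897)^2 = -804609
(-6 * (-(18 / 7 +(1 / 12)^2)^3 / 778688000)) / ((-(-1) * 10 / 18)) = 1442897 / 6069288960000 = 0.00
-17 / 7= -2.43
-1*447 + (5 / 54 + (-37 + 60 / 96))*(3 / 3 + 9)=-87461 / 108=-809.82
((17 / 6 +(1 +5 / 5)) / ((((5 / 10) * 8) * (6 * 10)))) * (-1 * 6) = -0.12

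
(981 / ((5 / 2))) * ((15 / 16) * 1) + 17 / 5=14851 / 40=371.28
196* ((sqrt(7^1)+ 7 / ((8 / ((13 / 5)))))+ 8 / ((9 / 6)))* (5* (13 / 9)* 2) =25480* sqrt(7) / 9+ 581581 / 27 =29030.45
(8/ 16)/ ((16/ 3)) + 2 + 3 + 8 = 419/ 32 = 13.09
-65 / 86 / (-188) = 65 / 16168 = 0.00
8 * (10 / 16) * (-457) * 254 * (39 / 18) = -3772535 / 3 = -1257511.67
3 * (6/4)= 9/2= 4.50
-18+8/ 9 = -154/ 9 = -17.11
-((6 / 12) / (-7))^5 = 1 / 537824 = 0.00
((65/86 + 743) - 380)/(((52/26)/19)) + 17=3472.68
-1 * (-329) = 329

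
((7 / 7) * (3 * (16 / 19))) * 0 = 0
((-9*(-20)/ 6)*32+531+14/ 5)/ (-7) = -1067/ 5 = -213.40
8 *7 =56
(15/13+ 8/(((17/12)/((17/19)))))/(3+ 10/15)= 4599/2717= 1.69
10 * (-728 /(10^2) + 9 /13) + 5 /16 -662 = -727.56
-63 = -63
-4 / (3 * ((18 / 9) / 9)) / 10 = -0.60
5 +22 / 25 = 147 / 25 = 5.88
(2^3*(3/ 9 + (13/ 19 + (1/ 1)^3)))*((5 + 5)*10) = 92000/ 57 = 1614.04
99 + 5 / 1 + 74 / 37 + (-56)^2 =3242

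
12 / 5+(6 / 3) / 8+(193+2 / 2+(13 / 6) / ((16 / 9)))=31659 / 160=197.87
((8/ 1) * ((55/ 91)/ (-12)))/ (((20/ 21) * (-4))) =11/ 104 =0.11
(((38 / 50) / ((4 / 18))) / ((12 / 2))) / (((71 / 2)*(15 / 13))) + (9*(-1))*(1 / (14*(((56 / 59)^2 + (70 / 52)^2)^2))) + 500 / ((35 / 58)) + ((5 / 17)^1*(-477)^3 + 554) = -2747959898986609539298295797 / 86090054033239632250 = -31919597.80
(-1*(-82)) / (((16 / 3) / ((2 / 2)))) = 123 / 8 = 15.38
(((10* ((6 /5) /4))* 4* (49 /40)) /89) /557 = 147 /495730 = 0.00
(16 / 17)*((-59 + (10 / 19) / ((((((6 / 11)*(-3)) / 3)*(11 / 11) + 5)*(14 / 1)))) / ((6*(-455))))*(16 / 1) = 0.33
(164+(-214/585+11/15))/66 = 19231/7722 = 2.49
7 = 7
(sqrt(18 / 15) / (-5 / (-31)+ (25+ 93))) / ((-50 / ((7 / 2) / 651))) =-sqrt(30) / 5494500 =-0.00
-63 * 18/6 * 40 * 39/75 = -19656/5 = -3931.20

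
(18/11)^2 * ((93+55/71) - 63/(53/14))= 94041648/455323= 206.54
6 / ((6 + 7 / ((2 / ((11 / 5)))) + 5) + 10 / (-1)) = 20 / 29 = 0.69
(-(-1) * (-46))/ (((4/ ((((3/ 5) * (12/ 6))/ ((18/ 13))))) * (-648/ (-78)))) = -3887/ 3240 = -1.20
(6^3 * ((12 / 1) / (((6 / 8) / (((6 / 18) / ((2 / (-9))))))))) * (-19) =98496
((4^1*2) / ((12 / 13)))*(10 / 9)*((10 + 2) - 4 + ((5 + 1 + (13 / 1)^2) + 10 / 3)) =145340 / 81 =1794.32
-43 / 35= -1.23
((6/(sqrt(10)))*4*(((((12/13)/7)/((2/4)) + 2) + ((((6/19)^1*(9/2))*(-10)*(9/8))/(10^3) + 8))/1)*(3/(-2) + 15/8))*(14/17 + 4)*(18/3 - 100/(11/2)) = -350440786701*sqrt(10)/646646000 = -1713.75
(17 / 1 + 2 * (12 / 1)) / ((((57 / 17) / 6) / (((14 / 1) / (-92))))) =-4879 / 437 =-11.16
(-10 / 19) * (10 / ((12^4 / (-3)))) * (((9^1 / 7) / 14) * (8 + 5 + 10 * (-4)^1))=-225 / 119168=-0.00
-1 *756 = -756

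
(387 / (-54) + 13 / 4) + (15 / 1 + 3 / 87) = 3869 / 348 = 11.12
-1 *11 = -11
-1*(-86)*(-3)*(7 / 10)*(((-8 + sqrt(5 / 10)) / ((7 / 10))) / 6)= 344 - 43*sqrt(2) / 2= 313.59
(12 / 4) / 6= 1 / 2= 0.50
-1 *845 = -845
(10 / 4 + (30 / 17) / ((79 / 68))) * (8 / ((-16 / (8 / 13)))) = -1.24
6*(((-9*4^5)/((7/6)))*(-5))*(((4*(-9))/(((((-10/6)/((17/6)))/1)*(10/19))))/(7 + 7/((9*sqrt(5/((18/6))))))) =13020383232/3283 - 1446709248*sqrt(15)/16415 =3624662.52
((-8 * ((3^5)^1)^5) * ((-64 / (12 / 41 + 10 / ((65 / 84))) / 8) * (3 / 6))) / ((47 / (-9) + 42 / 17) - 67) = -29412695190.51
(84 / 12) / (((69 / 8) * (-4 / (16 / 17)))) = -224 / 1173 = -0.19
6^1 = 6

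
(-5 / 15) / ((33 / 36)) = -4 / 11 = -0.36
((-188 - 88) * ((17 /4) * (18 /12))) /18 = -391 /4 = -97.75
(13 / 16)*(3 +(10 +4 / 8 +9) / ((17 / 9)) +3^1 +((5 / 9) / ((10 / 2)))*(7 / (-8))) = 258193 / 19584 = 13.18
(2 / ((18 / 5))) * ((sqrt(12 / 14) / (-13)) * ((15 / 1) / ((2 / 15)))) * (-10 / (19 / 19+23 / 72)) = 9000 * sqrt(42) / 1729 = 33.73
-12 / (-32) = 3 / 8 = 0.38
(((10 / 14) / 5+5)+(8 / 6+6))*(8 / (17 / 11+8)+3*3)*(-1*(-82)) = 22192972 / 2205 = 10064.84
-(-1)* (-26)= -26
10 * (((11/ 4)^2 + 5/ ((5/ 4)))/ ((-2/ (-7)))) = 404.69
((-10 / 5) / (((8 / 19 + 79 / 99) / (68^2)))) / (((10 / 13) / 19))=-2148342768 / 11465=-187382.71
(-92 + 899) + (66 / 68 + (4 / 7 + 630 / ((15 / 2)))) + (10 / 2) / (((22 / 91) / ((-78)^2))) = 331754855 / 2618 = 126720.72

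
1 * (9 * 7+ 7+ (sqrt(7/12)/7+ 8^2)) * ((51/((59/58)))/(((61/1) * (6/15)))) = 2465 * sqrt(21)/50386+ 990930/3599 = 275.56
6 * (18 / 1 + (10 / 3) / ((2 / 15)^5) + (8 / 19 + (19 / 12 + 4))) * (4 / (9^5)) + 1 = 74406379 / 2243862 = 33.16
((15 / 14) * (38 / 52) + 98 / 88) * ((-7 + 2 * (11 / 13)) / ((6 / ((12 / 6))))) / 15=-87331 / 390390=-0.22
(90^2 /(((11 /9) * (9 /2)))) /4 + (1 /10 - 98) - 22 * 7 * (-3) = 732.28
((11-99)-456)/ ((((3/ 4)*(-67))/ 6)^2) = -34816/ 4489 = -7.76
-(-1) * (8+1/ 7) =57/ 7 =8.14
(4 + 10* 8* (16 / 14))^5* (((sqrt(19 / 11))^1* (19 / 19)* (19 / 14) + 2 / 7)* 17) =4522319370893312 / 117649 + 21481017011743232* sqrt(209) / 1294139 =278403613167.03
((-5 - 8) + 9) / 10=-2 / 5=-0.40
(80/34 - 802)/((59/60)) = -815640/1003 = -813.20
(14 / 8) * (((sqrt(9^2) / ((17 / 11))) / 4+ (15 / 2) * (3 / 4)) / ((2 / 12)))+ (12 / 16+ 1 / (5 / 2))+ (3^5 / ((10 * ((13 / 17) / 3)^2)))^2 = 139943.98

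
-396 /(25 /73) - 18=-29358 /25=-1174.32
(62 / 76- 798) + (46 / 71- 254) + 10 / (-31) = -87891737 / 83638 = -1050.86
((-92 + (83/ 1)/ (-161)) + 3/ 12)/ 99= -59419/ 63756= -0.93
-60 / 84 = -5 / 7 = -0.71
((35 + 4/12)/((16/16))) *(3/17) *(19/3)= 2014/51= 39.49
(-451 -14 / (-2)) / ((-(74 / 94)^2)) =26508 / 37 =716.43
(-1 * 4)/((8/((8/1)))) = -4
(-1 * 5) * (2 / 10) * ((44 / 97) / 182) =-22 / 8827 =-0.00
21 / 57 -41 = -772 / 19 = -40.63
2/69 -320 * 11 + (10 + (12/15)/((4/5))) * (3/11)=-242671/69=-3516.97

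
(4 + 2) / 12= 1 / 2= 0.50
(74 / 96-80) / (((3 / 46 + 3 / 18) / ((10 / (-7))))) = 437345 / 896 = 488.11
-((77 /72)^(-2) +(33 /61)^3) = -1389739977 /1345770349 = -1.03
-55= -55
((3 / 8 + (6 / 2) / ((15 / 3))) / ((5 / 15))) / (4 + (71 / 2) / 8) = 26 / 75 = 0.35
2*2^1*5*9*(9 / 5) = 324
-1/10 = -0.10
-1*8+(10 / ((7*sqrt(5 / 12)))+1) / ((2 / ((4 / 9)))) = -7.29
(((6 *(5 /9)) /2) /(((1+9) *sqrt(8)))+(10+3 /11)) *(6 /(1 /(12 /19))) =3 *sqrt(2) /19+8136 /209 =39.15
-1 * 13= -13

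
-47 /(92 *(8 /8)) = -47 /92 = -0.51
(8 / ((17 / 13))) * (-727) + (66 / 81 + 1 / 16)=-32656213 / 7344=-4446.65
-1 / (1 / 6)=-6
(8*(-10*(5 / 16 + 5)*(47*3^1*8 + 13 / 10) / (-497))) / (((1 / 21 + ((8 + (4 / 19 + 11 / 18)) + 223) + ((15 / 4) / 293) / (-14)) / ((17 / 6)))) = 109013339154 / 9238076605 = 11.80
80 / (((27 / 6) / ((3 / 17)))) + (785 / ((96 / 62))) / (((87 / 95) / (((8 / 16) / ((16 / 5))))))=203632165 / 2271744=89.64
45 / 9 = 5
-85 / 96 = -0.89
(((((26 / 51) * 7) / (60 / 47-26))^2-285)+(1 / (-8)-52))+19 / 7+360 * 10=3276792170273 / 1003424184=3265.61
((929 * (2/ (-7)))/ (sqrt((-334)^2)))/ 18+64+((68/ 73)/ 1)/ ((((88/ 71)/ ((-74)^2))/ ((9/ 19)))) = 646382220611/ 321037794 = 2013.41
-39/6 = -13/2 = -6.50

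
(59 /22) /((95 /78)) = 2301 /1045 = 2.20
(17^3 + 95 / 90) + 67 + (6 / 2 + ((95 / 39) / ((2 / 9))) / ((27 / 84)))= 1174249 / 234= 5018.16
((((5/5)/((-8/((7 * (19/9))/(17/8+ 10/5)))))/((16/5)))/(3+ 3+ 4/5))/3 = -3325/484704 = -0.01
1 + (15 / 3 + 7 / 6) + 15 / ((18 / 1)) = 8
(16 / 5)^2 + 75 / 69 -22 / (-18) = 64942 / 5175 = 12.55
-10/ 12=-5/ 6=-0.83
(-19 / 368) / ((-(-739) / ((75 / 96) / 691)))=-475 / 6013402624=-0.00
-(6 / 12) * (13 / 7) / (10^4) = -13 / 140000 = -0.00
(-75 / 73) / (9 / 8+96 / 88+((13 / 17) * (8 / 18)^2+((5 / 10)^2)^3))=-72705600 / 168608027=-0.43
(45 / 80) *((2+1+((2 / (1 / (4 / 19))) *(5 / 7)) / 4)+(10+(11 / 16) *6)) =164709 / 17024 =9.68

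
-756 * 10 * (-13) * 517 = 50810760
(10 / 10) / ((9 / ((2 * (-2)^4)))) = 32 / 9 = 3.56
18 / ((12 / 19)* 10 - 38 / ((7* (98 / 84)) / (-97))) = 2793 / 71014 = 0.04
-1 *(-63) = 63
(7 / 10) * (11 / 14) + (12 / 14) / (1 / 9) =1157 / 140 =8.26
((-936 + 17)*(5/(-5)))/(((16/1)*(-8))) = -919/128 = -7.18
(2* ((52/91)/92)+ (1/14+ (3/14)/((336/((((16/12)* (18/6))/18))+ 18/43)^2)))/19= 38064832931/8625199544136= 0.00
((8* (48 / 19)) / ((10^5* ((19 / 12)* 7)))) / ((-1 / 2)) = -288 / 7896875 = -0.00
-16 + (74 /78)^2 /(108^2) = -283853735 /17740944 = -16.00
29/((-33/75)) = -725/11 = -65.91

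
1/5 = 0.20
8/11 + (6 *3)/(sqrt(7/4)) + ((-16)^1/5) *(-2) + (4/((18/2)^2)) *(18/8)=3583/495 + 36 *sqrt(7)/7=20.85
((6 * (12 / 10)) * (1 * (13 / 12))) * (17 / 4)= 663 / 20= 33.15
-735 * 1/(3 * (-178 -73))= 245/251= 0.98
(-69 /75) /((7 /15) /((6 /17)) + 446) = -414 /201295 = -0.00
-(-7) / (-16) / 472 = -7 / 7552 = -0.00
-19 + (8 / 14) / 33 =-4385 / 231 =-18.98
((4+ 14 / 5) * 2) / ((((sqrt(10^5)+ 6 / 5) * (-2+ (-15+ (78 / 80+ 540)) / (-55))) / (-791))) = -177500400 / 15899146049+ 14791700000 * sqrt(10) / 15899146049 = 2.93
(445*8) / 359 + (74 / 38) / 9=622043 / 61389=10.13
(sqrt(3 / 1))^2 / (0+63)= 1 / 21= 0.05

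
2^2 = 4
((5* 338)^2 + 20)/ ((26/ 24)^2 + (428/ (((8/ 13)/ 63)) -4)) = 411281280/ 6309169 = 65.19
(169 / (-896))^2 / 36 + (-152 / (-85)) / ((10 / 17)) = 2197218601 / 722534400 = 3.04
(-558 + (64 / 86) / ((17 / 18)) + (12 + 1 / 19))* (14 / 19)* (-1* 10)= 1060040660 / 263891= 4016.96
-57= -57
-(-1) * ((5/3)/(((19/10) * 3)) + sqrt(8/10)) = 50/171 + 2 * sqrt(5)/5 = 1.19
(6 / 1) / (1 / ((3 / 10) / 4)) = 9 / 20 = 0.45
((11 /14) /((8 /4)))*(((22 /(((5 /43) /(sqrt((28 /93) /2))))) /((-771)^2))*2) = 5203*sqrt(1302) /1934905455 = 0.00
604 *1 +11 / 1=615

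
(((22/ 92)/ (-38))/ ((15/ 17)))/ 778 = -187/ 20399160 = -0.00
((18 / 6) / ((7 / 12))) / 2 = 18 / 7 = 2.57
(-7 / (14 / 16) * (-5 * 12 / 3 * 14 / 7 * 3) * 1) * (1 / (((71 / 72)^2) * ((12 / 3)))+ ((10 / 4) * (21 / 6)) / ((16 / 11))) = 30355935 / 5041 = 6021.81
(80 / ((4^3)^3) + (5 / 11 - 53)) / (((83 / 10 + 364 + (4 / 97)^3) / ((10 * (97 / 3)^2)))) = -2033030693443588225 / 1377854831333376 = -1475.50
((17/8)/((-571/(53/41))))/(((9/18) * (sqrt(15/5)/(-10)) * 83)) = 4505 * sqrt(3)/11658678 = 0.00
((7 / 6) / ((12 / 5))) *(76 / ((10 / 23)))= 3059 / 36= 84.97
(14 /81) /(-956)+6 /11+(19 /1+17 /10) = 22620799 /1064745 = 21.25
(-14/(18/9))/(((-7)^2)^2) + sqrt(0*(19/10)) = -1/343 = -0.00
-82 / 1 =-82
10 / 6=5 / 3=1.67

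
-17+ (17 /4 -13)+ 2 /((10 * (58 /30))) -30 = -6455 /116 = -55.65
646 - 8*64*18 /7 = -4694 /7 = -670.57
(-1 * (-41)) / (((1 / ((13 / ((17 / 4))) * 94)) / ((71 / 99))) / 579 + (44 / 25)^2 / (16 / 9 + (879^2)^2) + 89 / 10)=9221652205068409700425000 / 2001775167366848495568061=4.61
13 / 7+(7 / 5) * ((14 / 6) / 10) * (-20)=-491 / 105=-4.68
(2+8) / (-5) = -2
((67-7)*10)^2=360000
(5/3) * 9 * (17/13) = 255/13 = 19.62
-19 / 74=-0.26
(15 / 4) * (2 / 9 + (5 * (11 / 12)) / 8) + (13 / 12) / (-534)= 305507 / 102528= 2.98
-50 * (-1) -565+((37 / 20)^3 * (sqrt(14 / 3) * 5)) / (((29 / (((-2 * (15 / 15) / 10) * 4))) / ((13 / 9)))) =-515 -658489 * sqrt(42) / 1566000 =-517.73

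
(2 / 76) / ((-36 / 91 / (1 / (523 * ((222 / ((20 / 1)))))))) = -455 / 39708252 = -0.00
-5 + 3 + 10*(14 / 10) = 12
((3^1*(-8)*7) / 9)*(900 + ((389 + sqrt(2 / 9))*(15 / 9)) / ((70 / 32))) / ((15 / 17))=-3416864 / 135 - 2176*sqrt(2) / 405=-25317.70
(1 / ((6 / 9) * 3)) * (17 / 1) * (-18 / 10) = -153 / 10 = -15.30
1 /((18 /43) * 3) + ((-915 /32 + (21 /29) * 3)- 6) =-792397 /25056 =-31.63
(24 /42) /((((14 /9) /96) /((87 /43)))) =150336 /2107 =71.35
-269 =-269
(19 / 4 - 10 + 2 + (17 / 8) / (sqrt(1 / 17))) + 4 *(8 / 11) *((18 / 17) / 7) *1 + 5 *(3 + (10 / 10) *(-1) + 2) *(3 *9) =17 *sqrt(17) / 8 + 2812727 / 5236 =545.95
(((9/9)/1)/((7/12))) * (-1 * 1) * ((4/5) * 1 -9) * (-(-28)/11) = 1968/55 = 35.78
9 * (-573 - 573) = -10314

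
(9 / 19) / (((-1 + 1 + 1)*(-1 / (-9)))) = 81 / 19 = 4.26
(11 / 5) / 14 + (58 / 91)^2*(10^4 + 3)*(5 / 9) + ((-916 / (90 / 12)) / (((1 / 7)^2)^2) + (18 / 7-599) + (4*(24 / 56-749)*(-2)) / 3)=-6166416551 / 21294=-289584.70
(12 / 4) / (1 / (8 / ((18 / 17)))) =68 / 3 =22.67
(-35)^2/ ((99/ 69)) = 853.79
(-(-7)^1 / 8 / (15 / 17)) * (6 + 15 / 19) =5117 / 760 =6.73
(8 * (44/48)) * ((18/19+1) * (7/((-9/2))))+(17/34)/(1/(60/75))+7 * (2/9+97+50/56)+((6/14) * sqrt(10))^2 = 335241041/502740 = 666.83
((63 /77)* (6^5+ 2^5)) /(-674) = -35136 /3707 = -9.48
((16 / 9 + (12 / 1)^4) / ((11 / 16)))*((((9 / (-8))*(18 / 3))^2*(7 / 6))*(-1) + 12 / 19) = -993391400 / 627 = -1584356.30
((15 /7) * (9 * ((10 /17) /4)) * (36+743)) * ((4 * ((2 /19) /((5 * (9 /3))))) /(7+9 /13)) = 4797 /595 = 8.06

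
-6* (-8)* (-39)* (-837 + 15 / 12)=1564524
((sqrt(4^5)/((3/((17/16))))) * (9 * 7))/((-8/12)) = -1071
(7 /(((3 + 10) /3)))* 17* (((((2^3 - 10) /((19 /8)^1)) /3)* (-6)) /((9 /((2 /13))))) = 7616 /9633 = 0.79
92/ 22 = 46/ 11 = 4.18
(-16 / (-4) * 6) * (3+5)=192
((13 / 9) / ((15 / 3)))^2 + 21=21.08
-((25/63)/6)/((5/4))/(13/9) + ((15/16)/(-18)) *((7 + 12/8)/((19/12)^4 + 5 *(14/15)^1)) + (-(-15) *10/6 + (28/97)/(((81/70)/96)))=2644992019115/54121894281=48.87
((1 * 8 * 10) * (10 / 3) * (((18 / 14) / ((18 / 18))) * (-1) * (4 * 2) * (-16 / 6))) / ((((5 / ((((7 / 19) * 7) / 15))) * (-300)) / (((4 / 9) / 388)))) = -0.00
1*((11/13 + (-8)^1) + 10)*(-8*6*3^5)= -431568/13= -33197.54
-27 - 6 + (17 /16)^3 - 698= -2989263 /4096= -729.80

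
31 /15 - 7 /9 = 58 /45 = 1.29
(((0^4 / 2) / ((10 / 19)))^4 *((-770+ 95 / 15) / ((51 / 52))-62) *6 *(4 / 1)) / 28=0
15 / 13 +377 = 4916 / 13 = 378.15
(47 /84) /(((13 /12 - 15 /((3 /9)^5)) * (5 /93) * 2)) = -4371 /3060890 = -0.00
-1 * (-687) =687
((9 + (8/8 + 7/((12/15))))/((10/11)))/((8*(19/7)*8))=1155/9728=0.12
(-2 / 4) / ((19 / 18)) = -9 / 19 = -0.47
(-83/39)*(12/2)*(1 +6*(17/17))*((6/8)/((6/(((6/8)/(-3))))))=581/208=2.79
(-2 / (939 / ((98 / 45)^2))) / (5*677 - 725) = -686 / 180640125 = -0.00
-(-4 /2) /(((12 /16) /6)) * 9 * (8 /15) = 384 /5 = 76.80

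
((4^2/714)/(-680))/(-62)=1/1881390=0.00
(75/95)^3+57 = 394338/6859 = 57.49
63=63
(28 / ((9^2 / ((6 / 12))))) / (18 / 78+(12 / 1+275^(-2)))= 6881875 / 486987714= 0.01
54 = 54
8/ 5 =1.60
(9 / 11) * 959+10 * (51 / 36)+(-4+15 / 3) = 52787 / 66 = 799.80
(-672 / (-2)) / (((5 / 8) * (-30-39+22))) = -2688 / 235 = -11.44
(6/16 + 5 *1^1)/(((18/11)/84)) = 3311/12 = 275.92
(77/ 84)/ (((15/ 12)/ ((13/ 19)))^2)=7436/ 27075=0.27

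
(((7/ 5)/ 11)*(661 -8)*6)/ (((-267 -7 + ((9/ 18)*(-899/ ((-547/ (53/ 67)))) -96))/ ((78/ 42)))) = -3733360332/ 1488993715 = -2.51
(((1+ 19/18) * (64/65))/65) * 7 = 8288/38025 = 0.22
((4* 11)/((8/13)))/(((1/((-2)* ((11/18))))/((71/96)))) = -64.63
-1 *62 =-62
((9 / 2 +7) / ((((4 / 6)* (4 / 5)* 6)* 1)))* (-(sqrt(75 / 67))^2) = -8625 / 2144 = -4.02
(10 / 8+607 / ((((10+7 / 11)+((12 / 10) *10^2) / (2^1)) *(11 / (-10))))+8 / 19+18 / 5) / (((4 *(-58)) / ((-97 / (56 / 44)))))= -800537023 / 959004480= -0.83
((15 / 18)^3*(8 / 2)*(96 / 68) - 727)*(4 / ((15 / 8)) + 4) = -10187252 / 2295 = -4438.89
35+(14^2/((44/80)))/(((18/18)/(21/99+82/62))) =6548255/11253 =581.91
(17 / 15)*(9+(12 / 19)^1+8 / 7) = 24361 / 1995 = 12.21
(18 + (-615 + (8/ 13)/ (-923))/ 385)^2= 117176533185721/ 435527403025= 269.05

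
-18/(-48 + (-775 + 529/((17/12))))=306/7643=0.04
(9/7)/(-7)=-9/49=-0.18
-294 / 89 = -3.30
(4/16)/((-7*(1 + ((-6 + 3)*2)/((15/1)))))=-5/84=-0.06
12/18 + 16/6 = 10/3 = 3.33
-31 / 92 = -0.34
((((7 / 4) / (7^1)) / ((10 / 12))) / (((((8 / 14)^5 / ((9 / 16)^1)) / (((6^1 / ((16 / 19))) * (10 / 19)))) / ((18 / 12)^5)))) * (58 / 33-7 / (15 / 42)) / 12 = -845408907 / 7208960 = -117.27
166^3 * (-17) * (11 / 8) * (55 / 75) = -1176165859 / 15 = -78411057.27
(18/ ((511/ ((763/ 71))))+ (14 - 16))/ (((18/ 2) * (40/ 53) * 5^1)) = -111353/ 2332350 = -0.05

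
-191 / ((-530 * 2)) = 191 / 1060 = 0.18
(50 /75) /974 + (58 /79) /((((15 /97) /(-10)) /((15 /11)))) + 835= 977928524 /1269609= 770.26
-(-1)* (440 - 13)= 427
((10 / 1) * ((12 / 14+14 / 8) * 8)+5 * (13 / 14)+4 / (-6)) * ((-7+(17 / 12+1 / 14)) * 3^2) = -4133201 / 392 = -10543.88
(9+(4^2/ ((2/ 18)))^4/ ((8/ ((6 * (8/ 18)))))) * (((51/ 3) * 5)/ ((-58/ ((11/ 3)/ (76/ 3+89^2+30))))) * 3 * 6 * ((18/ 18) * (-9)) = 15642379.68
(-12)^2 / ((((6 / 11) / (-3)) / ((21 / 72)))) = -231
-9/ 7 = -1.29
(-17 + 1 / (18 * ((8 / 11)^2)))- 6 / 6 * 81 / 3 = -50567 / 1152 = -43.89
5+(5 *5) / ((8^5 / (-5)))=163715 / 32768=5.00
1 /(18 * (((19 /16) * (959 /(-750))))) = -0.04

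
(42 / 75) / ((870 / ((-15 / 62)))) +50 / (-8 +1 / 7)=-3146577 / 494450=-6.36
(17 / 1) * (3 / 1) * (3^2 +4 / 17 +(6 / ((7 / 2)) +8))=966.43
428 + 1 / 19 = 8133 / 19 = 428.05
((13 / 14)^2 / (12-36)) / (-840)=169 / 3951360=0.00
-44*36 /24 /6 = -11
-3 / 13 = -0.23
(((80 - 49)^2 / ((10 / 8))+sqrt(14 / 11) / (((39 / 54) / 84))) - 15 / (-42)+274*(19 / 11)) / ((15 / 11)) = 504*sqrt(154) / 65+956671 / 1050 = 1007.34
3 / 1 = 3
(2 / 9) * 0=0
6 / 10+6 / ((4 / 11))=171 / 10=17.10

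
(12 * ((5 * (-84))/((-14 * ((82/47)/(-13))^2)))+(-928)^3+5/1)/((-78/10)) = 6716929374085/65559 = 102456251.23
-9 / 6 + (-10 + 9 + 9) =13 / 2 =6.50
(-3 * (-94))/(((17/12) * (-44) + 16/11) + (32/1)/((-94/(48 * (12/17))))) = -7435494/1909319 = -3.89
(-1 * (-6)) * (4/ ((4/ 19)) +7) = 156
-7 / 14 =-1 / 2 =-0.50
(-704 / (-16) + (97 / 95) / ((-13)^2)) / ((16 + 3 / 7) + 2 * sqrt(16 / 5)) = 568746185 / 202257679 - 276954664 * sqrt(5) / 1011288395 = 2.20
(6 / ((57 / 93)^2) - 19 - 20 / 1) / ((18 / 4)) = -5542 / 1083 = -5.12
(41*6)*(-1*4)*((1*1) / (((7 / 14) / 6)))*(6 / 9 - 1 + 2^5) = -373920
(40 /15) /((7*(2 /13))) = 52 /21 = 2.48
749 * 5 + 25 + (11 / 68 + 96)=262899 / 68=3866.16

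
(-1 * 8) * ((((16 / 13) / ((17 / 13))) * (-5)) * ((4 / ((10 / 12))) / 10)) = 1536 / 85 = 18.07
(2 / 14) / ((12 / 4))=1 / 21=0.05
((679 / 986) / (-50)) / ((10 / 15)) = -2037 / 98600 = -0.02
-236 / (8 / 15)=-885 / 2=-442.50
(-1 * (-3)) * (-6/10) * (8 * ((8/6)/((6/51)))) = -816/5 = -163.20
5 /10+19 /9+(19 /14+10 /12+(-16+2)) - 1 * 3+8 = -4.20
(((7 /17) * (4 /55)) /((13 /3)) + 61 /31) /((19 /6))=234966 /376805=0.62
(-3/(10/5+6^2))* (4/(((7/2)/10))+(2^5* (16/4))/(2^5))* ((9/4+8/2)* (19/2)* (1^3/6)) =-675/56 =-12.05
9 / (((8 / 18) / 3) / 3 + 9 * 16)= 729 / 11668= 0.06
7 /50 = 0.14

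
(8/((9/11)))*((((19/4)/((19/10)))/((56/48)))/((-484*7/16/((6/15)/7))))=-64/11319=-0.01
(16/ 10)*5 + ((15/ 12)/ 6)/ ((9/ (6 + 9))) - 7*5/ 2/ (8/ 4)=-29/ 72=-0.40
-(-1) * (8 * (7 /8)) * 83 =581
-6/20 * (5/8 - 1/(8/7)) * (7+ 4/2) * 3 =81/40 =2.02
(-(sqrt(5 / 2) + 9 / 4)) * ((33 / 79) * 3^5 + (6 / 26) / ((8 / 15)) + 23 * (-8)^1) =674213 * sqrt(10) / 16432 + 6067917 / 32864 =314.39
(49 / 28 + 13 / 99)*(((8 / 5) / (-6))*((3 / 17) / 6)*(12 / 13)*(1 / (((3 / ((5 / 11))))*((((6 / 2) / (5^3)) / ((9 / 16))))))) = -0.05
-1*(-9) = 9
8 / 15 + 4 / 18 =34 / 45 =0.76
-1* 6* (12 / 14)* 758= -27288 / 7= -3898.29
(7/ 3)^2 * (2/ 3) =98/ 27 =3.63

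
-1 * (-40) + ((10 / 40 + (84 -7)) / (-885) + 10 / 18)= 429773 / 10620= 40.47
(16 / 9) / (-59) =-16 / 531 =-0.03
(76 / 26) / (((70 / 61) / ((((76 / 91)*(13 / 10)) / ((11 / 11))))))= 44042 / 15925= 2.77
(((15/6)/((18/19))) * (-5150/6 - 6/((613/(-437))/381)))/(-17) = -134754745/1125468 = -119.73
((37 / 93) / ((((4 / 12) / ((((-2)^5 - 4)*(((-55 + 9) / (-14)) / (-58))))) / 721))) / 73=1577754 / 65627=24.04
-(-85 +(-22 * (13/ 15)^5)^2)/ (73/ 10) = -35416453703582/ 8419095703125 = -4.21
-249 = -249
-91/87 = -1.05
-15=-15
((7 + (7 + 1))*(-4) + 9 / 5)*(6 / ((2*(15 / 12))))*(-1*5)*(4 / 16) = 873 / 5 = 174.60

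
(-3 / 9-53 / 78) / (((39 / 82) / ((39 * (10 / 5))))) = -6478 / 39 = -166.10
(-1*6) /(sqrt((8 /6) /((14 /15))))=-3*sqrt(70) /5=-5.02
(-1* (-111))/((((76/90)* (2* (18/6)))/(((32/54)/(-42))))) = -370/1197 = -0.31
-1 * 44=-44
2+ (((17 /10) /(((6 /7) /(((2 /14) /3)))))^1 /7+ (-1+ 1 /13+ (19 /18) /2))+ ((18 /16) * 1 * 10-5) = 128881 /16380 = 7.87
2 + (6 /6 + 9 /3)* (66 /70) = 202 /35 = 5.77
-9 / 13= -0.69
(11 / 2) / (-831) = -11 / 1662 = -0.01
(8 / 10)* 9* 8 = 57.60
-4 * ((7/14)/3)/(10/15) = -1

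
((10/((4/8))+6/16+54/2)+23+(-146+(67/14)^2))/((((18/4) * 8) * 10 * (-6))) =6889/282240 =0.02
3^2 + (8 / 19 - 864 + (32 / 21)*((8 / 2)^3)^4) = 10200206351 / 399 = 25564426.94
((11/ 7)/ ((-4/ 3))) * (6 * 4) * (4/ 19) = -792/ 133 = -5.95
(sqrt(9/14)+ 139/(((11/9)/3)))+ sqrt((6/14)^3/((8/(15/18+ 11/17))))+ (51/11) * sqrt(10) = 3 * sqrt(17969)/3332+ 3 * sqrt(14)/14+ 51 * sqrt(10)/11+ 3753/11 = 356.77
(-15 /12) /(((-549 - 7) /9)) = 45 /2224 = 0.02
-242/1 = -242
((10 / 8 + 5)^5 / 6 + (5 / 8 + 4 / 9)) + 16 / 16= 29335019 / 18432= 1591.53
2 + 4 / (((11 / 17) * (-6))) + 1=65 / 33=1.97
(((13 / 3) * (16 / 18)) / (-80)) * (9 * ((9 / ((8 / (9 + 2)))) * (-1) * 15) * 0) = 0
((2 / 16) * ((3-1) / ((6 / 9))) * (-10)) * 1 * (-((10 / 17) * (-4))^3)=-240000 / 4913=-48.85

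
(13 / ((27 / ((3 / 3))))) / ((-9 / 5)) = -65 / 243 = -0.27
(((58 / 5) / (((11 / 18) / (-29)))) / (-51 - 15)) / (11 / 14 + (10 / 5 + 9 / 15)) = 23548 / 9559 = 2.46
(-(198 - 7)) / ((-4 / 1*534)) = 191 / 2136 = 0.09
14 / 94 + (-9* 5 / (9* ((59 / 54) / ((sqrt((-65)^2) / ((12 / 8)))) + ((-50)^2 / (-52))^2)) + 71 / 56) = 261797845443 / 185064518744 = 1.41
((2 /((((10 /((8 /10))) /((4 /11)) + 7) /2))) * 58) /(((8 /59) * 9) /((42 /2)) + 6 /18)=2299584 /160535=14.32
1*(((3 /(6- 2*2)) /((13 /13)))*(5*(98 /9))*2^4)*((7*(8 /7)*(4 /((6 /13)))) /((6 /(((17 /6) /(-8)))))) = -433160 /81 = -5347.65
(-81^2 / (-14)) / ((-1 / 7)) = -6561 / 2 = -3280.50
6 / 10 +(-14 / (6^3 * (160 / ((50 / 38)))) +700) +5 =705.60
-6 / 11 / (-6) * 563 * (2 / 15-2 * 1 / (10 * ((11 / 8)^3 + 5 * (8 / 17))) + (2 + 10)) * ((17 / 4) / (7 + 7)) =4157728539 / 22128260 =187.89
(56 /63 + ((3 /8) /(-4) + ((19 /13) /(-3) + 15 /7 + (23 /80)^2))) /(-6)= -13279451 /31449600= -0.42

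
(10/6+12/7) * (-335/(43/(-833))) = 2830415/129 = 21941.20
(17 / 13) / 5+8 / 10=69 / 65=1.06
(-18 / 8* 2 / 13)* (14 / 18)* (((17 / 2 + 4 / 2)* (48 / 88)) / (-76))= 441 / 21736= 0.02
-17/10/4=-17/40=-0.42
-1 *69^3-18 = -328527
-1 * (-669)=669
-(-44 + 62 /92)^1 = 1993 /46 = 43.33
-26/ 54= -13/ 27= -0.48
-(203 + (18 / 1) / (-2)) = -194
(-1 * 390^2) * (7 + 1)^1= -1216800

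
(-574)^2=329476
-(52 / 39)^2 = -16 / 9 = -1.78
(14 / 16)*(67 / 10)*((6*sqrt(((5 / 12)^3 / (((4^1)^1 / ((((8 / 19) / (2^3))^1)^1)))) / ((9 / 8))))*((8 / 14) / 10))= 67*sqrt(570) / 27360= 0.06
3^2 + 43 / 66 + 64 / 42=11.18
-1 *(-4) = 4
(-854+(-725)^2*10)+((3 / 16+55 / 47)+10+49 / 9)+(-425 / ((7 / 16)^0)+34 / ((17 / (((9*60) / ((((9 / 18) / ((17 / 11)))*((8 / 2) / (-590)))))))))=354566490295 / 74448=4762605.98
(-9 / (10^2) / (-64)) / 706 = 9 / 4518400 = 0.00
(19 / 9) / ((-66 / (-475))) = 9025 / 594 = 15.19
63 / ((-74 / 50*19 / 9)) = -14175 / 703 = -20.16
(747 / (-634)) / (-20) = 747 / 12680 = 0.06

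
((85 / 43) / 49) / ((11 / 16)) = 1360 / 23177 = 0.06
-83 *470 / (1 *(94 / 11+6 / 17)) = -3647435 / 832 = -4383.94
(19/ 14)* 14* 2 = 38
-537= -537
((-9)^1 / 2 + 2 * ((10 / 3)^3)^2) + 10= 4008019 / 1458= 2748.98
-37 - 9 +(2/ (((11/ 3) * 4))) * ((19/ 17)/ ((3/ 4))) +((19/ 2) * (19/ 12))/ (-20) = -4178227/ 89760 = -46.55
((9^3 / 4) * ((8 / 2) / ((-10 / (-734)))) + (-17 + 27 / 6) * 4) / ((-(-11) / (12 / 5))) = 11663.69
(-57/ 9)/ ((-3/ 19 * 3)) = 361/ 27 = 13.37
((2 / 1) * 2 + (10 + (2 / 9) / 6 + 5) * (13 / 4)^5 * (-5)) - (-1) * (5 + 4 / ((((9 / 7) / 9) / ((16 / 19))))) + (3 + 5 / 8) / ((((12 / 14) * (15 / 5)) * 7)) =-27228.68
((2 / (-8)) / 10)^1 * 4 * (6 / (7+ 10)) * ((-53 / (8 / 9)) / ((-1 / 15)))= -4293 / 136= -31.57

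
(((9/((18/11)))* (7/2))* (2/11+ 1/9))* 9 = 203/4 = 50.75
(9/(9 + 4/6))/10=27/290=0.09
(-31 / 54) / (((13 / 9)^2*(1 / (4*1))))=-186 / 169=-1.10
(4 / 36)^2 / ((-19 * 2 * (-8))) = 1 / 24624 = 0.00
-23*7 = -161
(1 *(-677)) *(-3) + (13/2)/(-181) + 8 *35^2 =11830.96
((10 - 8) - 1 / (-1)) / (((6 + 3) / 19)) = 19 / 3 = 6.33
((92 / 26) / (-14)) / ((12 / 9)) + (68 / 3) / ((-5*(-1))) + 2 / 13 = 1889 / 420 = 4.50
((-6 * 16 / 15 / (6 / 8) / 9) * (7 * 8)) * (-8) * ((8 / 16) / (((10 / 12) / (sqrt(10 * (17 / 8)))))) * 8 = 229376 * sqrt(85) / 225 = 9398.85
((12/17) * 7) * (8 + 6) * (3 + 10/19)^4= 23697718296/2215457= 10696.54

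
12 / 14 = 6 / 7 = 0.86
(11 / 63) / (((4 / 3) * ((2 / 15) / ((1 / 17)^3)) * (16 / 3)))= 165 / 4402048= 0.00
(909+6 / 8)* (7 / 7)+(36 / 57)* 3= 69285 / 76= 911.64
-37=-37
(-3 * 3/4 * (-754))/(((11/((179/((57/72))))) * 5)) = 7288164/1045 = 6974.32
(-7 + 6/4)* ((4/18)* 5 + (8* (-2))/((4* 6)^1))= -22/9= -2.44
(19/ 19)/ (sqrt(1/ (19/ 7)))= sqrt(133)/ 7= 1.65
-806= -806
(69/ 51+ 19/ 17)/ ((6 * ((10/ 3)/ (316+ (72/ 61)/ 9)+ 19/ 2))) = 101241/ 2338367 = 0.04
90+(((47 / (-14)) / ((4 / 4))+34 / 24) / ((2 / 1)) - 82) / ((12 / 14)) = -979 / 144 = -6.80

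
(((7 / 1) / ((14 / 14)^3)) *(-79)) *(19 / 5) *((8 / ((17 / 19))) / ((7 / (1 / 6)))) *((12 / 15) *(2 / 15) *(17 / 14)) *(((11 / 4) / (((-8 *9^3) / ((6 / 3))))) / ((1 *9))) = 313709 / 51667875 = 0.01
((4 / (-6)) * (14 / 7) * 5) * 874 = -17480 / 3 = -5826.67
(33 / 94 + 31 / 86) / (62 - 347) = -1438 / 575985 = -0.00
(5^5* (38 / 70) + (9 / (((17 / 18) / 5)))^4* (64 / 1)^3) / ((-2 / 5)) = -3949553875397459375 / 1169294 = -3377725255921.49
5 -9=-4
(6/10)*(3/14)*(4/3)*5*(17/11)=102/77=1.32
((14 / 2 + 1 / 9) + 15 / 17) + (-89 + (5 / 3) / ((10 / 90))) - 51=-117.01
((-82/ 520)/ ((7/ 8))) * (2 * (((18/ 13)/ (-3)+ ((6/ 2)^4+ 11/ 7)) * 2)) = -2450816/ 41405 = -59.19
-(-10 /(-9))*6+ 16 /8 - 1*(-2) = -8 /3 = -2.67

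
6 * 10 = 60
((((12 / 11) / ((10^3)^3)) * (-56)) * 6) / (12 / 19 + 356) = -171 / 166375000000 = -0.00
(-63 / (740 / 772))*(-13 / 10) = 158067 / 1850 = 85.44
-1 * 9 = -9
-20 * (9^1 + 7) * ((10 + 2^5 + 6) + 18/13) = -205440/13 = -15803.08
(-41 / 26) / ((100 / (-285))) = 2337 / 520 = 4.49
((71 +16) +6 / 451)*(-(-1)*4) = 156972 / 451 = 348.05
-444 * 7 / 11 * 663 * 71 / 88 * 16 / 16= -36575721 / 242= -151139.34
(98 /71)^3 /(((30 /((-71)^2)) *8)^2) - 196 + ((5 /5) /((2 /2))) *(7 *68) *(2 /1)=13796279 /7200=1916.15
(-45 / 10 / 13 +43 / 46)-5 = -1319 / 299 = -4.41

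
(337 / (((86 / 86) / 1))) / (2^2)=337 / 4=84.25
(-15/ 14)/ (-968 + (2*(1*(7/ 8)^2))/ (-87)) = 20880/ 18864727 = 0.00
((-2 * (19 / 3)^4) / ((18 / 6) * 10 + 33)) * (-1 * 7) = 260642 / 729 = 357.53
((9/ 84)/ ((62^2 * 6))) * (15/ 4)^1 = 15/ 861056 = 0.00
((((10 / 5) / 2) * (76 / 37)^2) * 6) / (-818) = -0.03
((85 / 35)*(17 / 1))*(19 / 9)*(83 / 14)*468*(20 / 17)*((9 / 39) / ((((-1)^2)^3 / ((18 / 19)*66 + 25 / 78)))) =4126189.29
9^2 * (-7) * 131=-74277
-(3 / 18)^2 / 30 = -1 / 1080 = -0.00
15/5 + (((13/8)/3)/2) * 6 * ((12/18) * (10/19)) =3.57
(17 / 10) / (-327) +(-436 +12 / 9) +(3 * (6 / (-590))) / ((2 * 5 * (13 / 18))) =-5451033769 / 12540450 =-434.68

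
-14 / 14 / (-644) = 1 / 644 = 0.00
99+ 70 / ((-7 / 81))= -711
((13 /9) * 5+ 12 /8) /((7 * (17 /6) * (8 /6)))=157 /476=0.33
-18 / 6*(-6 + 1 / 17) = 303 / 17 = 17.82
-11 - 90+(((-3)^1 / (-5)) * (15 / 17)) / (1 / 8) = -1645 / 17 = -96.76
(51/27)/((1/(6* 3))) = 34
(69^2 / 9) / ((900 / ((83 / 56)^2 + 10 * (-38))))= -626754439 / 2822400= -222.06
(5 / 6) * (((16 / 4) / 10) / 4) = 1 / 12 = 0.08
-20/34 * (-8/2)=40/17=2.35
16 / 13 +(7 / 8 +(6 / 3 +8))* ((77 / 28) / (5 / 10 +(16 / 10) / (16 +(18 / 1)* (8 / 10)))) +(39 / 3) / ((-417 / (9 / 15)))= 55987647 / 1011920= 55.33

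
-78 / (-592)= 39 / 296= 0.13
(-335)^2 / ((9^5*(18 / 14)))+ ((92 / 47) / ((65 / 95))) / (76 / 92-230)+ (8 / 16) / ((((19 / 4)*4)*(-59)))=1874221170930547 / 1279097460316494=1.47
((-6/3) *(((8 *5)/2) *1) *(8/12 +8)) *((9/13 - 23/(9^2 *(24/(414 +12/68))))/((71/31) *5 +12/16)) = 747235160/6250203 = 119.55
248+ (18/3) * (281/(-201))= 16054/67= 239.61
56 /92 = 14 /23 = 0.61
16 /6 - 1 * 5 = -7 /3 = -2.33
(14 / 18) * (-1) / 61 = -0.01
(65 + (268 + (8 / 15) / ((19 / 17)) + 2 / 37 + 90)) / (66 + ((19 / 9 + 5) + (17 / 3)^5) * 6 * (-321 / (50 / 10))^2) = 0.00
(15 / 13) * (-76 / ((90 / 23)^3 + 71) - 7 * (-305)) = 50997375045 / 20707141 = 2462.79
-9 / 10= -0.90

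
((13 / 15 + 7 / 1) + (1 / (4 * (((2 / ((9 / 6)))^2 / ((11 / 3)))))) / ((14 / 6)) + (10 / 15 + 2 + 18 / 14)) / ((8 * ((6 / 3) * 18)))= 80909 / 1935360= 0.04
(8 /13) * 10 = 80 /13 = 6.15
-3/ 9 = -1/ 3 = -0.33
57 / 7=8.14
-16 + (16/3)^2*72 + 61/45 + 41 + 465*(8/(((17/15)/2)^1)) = 6608882/765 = 8639.06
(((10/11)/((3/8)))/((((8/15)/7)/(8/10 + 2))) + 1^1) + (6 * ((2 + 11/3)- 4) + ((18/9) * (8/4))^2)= 1277/11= 116.09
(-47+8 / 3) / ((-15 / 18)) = 266 / 5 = 53.20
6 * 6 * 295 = 10620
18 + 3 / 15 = 91 / 5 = 18.20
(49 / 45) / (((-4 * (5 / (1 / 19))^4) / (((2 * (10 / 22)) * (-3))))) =49 / 5375741250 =0.00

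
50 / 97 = 0.52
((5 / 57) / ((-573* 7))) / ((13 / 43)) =-215 / 2972151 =-0.00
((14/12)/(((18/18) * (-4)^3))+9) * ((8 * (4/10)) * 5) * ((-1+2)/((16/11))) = 37939/384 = 98.80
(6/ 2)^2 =9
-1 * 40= -40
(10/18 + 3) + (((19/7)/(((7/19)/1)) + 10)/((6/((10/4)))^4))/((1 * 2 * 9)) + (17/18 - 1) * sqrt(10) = 65559971/18289152 - sqrt(10)/18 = 3.41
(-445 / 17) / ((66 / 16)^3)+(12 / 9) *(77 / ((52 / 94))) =1471006114 / 7942077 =185.22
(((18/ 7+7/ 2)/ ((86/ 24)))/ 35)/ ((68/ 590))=885/ 2107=0.42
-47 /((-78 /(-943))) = -44321 /78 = -568.22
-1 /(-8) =1 /8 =0.12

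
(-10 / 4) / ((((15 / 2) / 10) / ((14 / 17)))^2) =-7840 / 2601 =-3.01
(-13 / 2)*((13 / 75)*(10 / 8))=-169 / 120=-1.41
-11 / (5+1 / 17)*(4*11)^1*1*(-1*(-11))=-45254 / 43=-1052.42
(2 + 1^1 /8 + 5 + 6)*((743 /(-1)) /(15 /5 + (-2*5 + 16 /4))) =26005 /8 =3250.62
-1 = -1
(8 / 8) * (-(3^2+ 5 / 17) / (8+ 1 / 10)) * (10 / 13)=-15800 / 17901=-0.88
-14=-14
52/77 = 0.68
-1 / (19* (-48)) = 1 / 912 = 0.00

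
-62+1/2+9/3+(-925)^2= 1711133/2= 855566.50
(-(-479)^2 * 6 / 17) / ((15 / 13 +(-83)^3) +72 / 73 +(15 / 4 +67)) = 5225748216 / 36893854937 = 0.14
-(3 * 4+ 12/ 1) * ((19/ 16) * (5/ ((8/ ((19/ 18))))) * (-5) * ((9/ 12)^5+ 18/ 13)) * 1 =64952925/ 425984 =152.48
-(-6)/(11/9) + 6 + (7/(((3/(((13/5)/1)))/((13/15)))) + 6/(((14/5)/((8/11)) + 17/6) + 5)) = 28940113/1734975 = 16.68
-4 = -4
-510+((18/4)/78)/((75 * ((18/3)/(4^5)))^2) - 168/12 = -114886964/219375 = -523.70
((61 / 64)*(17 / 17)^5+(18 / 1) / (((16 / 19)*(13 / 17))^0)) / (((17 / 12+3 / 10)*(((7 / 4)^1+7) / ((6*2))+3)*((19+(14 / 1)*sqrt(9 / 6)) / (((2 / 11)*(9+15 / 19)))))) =0.15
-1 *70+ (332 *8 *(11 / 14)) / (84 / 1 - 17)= -18222 / 469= -38.85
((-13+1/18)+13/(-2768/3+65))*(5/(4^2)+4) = -13804853/247008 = -55.89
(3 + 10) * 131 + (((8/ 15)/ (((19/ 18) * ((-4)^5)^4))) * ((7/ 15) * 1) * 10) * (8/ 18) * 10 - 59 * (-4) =1424078011367431/ 734439407616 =1939.00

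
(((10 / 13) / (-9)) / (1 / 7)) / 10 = -7 / 117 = -0.06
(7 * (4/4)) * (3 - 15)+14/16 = -665/8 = -83.12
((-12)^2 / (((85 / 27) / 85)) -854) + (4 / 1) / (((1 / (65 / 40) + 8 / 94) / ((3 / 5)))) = 1625023 / 535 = 3037.43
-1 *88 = -88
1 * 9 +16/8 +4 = 15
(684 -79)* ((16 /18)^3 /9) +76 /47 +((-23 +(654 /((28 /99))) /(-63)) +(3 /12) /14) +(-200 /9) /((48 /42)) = -3662820947 /120879864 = -30.30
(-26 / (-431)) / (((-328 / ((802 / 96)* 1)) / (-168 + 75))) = 161603 / 1130944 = 0.14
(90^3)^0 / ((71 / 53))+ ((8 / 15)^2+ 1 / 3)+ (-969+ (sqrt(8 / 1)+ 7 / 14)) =-30899987 / 31950+ 2 * sqrt(2) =-964.31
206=206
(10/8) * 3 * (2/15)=1/2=0.50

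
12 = 12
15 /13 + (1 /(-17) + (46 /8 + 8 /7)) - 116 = -668379 /6188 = -108.01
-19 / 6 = -3.17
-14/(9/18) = -28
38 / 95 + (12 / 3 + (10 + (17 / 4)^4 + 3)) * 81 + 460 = 36177877 / 1280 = 28263.97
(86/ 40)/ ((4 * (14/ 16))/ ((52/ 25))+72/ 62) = 34658/ 45845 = 0.76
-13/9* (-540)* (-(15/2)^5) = -148078125/8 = -18509765.62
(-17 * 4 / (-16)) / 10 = 17 / 40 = 0.42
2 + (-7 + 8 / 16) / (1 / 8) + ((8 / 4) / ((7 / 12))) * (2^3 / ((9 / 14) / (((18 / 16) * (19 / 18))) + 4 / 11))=-6518 / 331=-19.69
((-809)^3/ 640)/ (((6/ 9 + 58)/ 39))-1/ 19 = -1177023324407/ 2140160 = -549969.78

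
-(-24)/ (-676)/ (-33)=2/ 1859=0.00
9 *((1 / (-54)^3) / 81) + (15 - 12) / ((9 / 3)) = 1417175 / 1417176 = 1.00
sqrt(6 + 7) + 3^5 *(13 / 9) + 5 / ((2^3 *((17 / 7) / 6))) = sqrt(13) + 23973 / 68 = 356.15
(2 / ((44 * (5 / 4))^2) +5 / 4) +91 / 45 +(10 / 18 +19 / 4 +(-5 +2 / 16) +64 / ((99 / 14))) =2777809 / 217800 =12.75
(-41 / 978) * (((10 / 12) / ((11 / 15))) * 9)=-3075 / 7172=-0.43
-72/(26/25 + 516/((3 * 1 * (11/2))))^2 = -151250/2193361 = -0.07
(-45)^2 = 2025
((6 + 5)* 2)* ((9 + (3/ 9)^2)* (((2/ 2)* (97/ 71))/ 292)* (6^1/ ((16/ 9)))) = 131241/ 41464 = 3.17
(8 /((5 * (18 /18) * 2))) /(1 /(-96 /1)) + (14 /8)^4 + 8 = -76059 /1280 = -59.42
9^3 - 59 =670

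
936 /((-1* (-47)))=936 /47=19.91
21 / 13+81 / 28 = 1641 / 364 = 4.51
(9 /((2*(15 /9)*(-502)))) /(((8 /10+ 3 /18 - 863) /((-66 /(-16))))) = 243 /9441616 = 0.00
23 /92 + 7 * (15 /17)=437 /68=6.43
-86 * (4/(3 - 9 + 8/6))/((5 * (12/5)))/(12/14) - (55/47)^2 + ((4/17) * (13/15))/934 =1016719861/175372510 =5.80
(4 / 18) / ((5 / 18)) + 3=19 / 5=3.80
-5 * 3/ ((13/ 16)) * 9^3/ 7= -174960/ 91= -1922.64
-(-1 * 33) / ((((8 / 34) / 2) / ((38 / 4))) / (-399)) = -4252941 / 4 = -1063235.25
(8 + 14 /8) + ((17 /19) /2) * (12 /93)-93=-196001 /2356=-83.19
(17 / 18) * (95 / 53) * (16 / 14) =6460 / 3339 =1.93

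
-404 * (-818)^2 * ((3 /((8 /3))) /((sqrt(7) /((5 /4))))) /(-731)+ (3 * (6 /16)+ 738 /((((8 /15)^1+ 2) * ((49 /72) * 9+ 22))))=8727 /760+ 760292145 * sqrt(7) /10234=196566.49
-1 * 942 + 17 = -925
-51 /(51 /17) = -17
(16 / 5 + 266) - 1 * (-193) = 2311 / 5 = 462.20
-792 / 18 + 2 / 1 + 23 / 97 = -4051 / 97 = -41.76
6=6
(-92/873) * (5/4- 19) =1633/873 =1.87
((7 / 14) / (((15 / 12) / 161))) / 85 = 322 / 425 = 0.76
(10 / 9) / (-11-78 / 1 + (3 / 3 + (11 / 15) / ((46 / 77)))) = -2300 / 179619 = -0.01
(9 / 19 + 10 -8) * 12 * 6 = 3384 / 19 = 178.11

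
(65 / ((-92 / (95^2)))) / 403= -45125 / 2852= -15.82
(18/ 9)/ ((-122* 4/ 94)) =-47/ 122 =-0.39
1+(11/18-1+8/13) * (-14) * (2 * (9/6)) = -332/39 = -8.51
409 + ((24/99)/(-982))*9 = 2208997/5401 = 409.00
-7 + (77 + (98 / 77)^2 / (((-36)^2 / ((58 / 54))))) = 74096981 / 1058508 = 70.00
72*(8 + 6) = 1008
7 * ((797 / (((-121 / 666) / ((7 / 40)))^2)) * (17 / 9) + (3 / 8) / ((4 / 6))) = 28641264561 / 2928200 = 9781.18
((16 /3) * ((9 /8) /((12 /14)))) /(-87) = -7 /87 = -0.08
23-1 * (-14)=37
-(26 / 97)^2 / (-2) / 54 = 169 / 254043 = 0.00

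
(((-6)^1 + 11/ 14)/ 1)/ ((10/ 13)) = -949/ 140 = -6.78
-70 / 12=-35 / 6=-5.83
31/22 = 1.41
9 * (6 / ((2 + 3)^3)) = 54 / 125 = 0.43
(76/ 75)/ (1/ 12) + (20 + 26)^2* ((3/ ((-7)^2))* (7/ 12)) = 15353/ 175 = 87.73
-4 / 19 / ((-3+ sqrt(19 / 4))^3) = 32 / (19 *(6 - sqrt(19))^3) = 0.38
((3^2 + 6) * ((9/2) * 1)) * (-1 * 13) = -1755/2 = -877.50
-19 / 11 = -1.73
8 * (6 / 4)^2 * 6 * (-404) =-43632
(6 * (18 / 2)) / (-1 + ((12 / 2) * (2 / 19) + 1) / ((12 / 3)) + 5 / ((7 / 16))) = 28728 / 5765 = 4.98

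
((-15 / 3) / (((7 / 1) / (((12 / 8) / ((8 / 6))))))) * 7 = -45 / 8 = -5.62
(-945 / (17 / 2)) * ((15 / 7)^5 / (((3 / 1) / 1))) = -68343750 / 40817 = -1674.39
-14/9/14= -1/9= -0.11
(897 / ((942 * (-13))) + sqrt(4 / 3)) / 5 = -23 / 1570 + 2 * sqrt(3) / 15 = 0.22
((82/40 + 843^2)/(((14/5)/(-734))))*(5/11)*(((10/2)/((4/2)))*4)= -130404467675/154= -846782257.63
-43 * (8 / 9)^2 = -33.98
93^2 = 8649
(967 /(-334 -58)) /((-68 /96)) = 3.48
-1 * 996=-996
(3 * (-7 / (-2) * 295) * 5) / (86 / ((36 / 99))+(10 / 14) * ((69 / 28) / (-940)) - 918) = -570683400 / 25111981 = -22.73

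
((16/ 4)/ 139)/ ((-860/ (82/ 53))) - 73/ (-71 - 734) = 23111811/ 255008705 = 0.09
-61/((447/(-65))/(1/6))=3965/2682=1.48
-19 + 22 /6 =-46 /3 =-15.33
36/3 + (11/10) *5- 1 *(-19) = 36.50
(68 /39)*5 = 340 /39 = 8.72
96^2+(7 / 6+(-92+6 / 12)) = 27377 / 3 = 9125.67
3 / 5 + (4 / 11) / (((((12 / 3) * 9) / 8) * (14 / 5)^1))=2179 / 3465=0.63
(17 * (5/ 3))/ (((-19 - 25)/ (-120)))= 850/ 11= 77.27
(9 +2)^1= 11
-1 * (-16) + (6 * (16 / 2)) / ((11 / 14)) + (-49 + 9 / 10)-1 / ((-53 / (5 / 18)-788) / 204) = 7859583 / 269170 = 29.20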